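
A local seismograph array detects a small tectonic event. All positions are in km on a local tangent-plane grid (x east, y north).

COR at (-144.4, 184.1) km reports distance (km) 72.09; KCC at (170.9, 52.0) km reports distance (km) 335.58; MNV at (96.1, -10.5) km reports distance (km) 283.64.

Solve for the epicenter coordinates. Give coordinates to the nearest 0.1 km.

-159.0 km east, 113.5 km north

Circle about each station: (x + 144.4)² + (y − 184.1)² = 72.09²; (x − 170.9)² + (y − 52.0)² = 335.58²; (x − 96.1)² + (y + 10.5)² = 283.64².
Subtracting the COR equation from the KCC and MNV equations removes the quadratic terms:
630.6 x − 264.2 y = -130250.33
481.0 x − 389.2 y = -120653.39
Solving the 2×2 system: x ≈ -159.0, y ≈ 113.5 km.
Check against COR (with the unrounded x, y): √((x + 144.4)²+(y − 184.1)²) = 72.08 ≈ 72.09 km. ✓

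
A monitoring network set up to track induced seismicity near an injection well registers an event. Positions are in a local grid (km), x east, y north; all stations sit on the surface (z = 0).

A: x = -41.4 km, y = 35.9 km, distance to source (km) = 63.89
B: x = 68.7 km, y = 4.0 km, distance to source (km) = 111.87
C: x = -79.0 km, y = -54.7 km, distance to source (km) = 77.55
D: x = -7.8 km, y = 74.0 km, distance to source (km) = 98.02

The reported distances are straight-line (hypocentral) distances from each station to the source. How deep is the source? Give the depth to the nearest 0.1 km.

Each station gives a sphere (x−x_i)² + (y−y_i)² + z² = d_i² (stations at z=0).
Subtracting the A sphere from B and C: z² cancels, leaving linear equations in x and y:
220.2 x − 63.8 y = -6700.04
-75.2 x − 181.2 y = 4298.25
Solving: x ≈ -33.296, y ≈ -9.903 km (keep extra digits for the depth step; rounded: -33.3, -9.9).
Then from the A sphere: z² = 63.89² − (x + 41.4)² − (y − 35.9)² with x = -33.296, y = -9.903, so z ≈ 43.799 ≈ 43.8 km.

43.8 km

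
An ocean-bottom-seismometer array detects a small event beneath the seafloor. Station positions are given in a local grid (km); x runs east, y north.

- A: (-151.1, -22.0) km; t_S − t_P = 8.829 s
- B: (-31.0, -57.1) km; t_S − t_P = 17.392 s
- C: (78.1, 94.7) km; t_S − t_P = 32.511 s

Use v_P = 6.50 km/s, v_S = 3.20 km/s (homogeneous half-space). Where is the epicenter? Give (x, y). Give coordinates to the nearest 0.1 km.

Distance from S−P lag: d = Δt · v_P v_S / (v_P − v_S) = Δt · (6.50·3.20)/(6.50−3.20) ≈ 6.3030·Δt.
So d_A = 55.65, d_B = 109.62, d_C = 204.92 km.
Circle about each station: (x + 151.1)² + (y + 22.0)² = 55.65²; (x + 31.0)² + (y + 57.1)² = 109.62²; (x − 78.1)² + (y − 94.7)² = 204.92².
Subtracting the A equation from the B and C equations removes the quadratic terms:
240.2 x − 70.2 y = -28013.42
458.4 x + 233.4 y = -47142.79
Solving the 2×2 system: x ≈ -111.6, y ≈ 17.2 km.

-111.6 km east, 17.2 km north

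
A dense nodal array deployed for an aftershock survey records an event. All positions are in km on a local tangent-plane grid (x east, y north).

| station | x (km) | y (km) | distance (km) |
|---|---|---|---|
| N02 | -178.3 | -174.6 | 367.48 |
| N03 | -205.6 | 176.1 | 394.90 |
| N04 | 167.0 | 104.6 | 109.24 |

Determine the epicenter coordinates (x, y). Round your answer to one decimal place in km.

Circle about each station: (x + 178.3)² + (y + 174.6)² = 367.48²; (x + 205.6)² + (y − 176.1)² = 394.90²; (x − 167.0)² + (y − 104.6)² = 109.24².
Subtracting the N02 equation from the N03 and N04 equations removes the quadratic terms:
-54.6 x + 701.4 y = -9897.94
690.6 x + 558.4 y = 99662.28
Solving the 2×2 system: x ≈ 146.5, y ≈ -2.7 km.

146.5 km east, -2.7 km north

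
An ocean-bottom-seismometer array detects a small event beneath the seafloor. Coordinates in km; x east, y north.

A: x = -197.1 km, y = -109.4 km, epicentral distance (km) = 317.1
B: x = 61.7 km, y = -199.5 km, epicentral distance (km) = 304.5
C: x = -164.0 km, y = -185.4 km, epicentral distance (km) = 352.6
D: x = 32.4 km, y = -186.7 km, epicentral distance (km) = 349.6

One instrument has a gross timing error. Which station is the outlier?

Solve using three stations at a time. Using A, B, C (subtract circle equations pairwise → linear system) gives (x, y) ≈ (37.4, 103.9).
Distances from that point to each station vs reported:
  A: calculated 317.0 vs reported 317.1 → residual 0.1 km
  B: calculated 304.4 vs reported 304.5 → residual 0.1 km
  C: calculated 352.5 vs reported 352.6 → residual 0.1 km
  D: calculated 290.7 vs reported 349.6 → residual 58.9 km
A, B, C are mutually consistent (residuals ≈ 0); D is off by 58.9 km.

D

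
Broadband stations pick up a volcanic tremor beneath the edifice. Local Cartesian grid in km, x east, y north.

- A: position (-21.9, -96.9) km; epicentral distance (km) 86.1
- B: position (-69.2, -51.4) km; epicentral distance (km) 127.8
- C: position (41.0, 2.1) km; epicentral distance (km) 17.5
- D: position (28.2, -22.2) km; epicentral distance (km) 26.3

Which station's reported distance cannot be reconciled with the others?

Solve using three stations at a time. Using B, C, D (subtract circle equations pairwise → linear system) gives (x, y) ≈ (52.2, -11.4).
Distances from that point to each station vs reported:
  A: calculated 113.1 vs reported 86.1 → residual 27.0 km
  B: calculated 127.8 vs reported 127.8 → residual 0.0 km
  C: calculated 17.5 vs reported 17.5 → residual 0.0 km
  D: calculated 26.3 vs reported 26.3 → residual 0.0 km
B, C, D are mutually consistent (residuals ≈ 0); A is off by 27.0 km.

A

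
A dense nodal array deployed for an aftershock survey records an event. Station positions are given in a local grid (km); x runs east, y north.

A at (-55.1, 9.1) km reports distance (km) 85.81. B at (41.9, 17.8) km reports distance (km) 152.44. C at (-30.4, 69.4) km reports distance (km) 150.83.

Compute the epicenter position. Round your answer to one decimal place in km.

(-80.7, -72.8)

Circle about each station: (x + 55.1)² + (y − 9.1)² = 85.81²; (x − 41.9)² + (y − 17.8)² = 152.44²; (x + 30.4)² + (y − 69.4)² = 150.83².
Subtracting pairs of circle equations eliminates x²+y² and gives linear equations (the radical axes):
194.0 x + 17.4 y = -16920.97
49.4 x + 120.6 y = -12764.63
Solving the 2×2 system: x ≈ -80.7, y ≈ -72.8 km.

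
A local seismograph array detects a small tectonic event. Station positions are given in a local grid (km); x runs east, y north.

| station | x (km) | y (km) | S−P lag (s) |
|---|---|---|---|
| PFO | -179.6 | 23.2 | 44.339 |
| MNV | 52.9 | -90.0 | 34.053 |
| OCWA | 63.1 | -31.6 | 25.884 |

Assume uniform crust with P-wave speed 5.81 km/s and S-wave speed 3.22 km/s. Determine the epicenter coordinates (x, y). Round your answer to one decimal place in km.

(115.4, 147.9)

Distance from S−P lag: d = Δt · v_P v_S / (v_P − v_S) = Δt · (5.81·3.22)/(5.81−3.22) ≈ 7.2232·Δt.
So d_PFO = 320.27, d_MNV = 245.97, d_OCWA = 186.97 km.
Circle about each station: (x + 179.6)² + (y − 23.2)² = 320.27²; (x − 52.9)² + (y + 90.0)² = 245.97²; (x − 63.1)² + (y + 31.6)² = 186.97².
Subtracting pairs of circle equations eliminates x²+y² and gives linear equations (the radical axes):
465.0 x − 226.4 y = 20175.64
485.4 x − 109.6 y = 39800.86
Solving the 2×2 system: x ≈ 115.4, y ≈ 147.9 km.
Check against PFO (with the unrounded x, y): √((x + 179.6)²+(y − 23.2)²) = 320.25 ≈ 320.27 km. ✓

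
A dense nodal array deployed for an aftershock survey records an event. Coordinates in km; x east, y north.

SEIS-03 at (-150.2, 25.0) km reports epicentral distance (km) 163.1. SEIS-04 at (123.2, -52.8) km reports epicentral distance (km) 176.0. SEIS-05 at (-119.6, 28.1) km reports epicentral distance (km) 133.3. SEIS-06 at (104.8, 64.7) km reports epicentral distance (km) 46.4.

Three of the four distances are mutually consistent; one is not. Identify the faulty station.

SEIS-06

Solve using three stations at a time. Using SEIS-03, SEIS-04, SEIS-05 (subtract circle equations pairwise → linear system) gives (x, y) ≈ (4.3, 76.9).
Distances from that point to each station vs reported:
  SEIS-03: calculated 163.0 vs reported 163.1 → residual 0.1 km
  SEIS-04: calculated 175.9 vs reported 176.0 → residual 0.1 km
  SEIS-05: calculated 133.2 vs reported 133.3 → residual 0.1 km
  SEIS-06: calculated 101.2 vs reported 46.4 → residual 54.8 km
SEIS-03, SEIS-04, SEIS-05 are mutually consistent (residuals ≈ 0); SEIS-06 is off by 54.8 km.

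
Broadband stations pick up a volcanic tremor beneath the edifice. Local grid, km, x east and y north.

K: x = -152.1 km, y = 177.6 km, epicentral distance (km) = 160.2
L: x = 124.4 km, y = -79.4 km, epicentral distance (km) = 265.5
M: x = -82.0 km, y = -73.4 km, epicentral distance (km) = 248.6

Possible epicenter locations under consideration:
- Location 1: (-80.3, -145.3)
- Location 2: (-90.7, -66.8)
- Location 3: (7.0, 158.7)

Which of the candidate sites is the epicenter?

For each candidate, compare |candidate − station| to the reported distance:
Location 1: residuals K 170.6, L 50.5, M 176.7 → max 176.7 km
Location 2: residuals K 91.8, L 50.0, M 237.7 → max 237.7 km
Location 3: residuals K 0.0, L 0.0, M 0.0 → max 0.0 km
Only Location 3 has all residuals ≈ 0.

Location 3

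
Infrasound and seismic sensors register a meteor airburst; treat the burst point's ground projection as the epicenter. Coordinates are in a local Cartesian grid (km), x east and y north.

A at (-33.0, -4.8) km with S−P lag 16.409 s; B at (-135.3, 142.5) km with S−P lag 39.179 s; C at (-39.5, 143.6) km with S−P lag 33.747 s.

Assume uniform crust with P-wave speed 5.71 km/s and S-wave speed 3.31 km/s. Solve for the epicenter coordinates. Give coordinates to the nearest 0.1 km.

43.7 km east, -108.8 km north

Distance from S−P lag: d = Δt · v_P v_S / (v_P − v_S) = Δt · (5.71·3.31)/(5.71−3.31) ≈ 7.8750·Δt.
So d_A = 129.22, d_B = 308.54, d_C = 265.76 km.
Circle about each station: (x + 33.0)² + (y + 4.8)² = 129.22²; (x + 135.3)² + (y − 142.5)² = 308.54²; (x + 39.5)² + (y − 143.6)² = 265.76².
Subtracting the A equation from the B and C equations removes the quadratic terms:
-204.6 x + 294.6 y = -40998.82
-13.0 x + 296.8 y = -32861.40
Solving the 2×2 system: x ≈ 43.7, y ≈ -108.8 km.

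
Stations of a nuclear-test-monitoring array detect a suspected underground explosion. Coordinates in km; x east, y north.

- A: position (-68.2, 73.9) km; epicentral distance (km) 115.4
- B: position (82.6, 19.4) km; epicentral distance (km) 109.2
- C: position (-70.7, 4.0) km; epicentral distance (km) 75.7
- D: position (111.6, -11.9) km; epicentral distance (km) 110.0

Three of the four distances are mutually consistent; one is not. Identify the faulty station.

B

Solve using three stations at a time. Using A, C, D (subtract circle equations pairwise → linear system) gives (x, y) ≈ (1.8, -17.9).
Distances from that point to each station vs reported:
  A: calculated 115.4 vs reported 115.4 → residual 0.0 km
  B: calculated 89.0 vs reported 109.2 → residual 20.2 km
  C: calculated 75.7 vs reported 75.7 → residual 0.0 km
  D: calculated 110.0 vs reported 110.0 → residual 0.0 km
A, C, D are mutually consistent (residuals ≈ 0); B is off by 20.2 km.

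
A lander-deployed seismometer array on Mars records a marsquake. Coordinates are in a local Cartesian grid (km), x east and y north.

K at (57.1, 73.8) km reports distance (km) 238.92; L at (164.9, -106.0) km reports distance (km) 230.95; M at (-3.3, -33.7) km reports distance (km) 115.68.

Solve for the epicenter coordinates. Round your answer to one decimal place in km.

Circle about each station: (x − 57.1)² + (y − 73.8)² = 238.92²; (x − 164.9)² + (y + 106.0)² = 230.95²; (x + 3.3)² + (y + 33.7)² = 115.68².
Subtracting pairs of circle equations eliminates x²+y² and gives linear equations (the radical axes):
215.6 x − 359.6 y = 33466.02
-120.8 x − 215.0 y = 36140.63
Solving the 2×2 system: x ≈ -64.6, y ≈ -131.8 km.

x ≈ -64.6 km, y ≈ -131.8 km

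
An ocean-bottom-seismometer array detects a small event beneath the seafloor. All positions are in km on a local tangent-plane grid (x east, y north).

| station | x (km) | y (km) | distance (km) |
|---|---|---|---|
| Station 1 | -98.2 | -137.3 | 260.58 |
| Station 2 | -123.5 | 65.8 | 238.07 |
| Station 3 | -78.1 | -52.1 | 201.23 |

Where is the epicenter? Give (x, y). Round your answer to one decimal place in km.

110.0 km east, 19.4 km north

Circle about each station: (x + 98.2)² + (y + 137.3)² = 260.58²; (x + 123.5)² + (y − 65.8)² = 238.07²; (x + 78.1)² + (y + 52.1)² = 201.23².
Subtracting the Station 1 equation from the Station 2 and Station 3 equations removes the quadratic terms:
-50.6 x + 406.2 y = 2311.97
40.2 x + 170.4 y = 7727.91
Solving the 2×2 system: x ≈ 110.0, y ≈ 19.4 km.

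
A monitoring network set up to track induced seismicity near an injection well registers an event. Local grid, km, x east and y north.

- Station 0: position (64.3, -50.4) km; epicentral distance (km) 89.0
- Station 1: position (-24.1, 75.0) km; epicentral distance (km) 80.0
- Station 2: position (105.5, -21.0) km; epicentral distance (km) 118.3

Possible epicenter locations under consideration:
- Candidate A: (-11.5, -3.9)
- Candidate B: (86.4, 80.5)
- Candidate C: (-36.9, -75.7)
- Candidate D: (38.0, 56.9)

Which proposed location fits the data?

Candidate A

For each candidate, compare |candidate − station| to the reported distance:
Candidate A: residuals Station 0 0.1, Station 1 0.1, Station 2 0.1 → max 0.1 km
Candidate B: residuals Station 0 43.8, Station 1 30.6, Station 2 15.0 → max 43.8 km
Candidate C: residuals Station 0 15.3, Station 1 71.2, Station 2 34.2 → max 71.2 km
Candidate D: residuals Station 0 21.5, Station 1 15.3, Station 2 15.2 → max 21.5 km
Only Candidate A has all residuals ≈ 0.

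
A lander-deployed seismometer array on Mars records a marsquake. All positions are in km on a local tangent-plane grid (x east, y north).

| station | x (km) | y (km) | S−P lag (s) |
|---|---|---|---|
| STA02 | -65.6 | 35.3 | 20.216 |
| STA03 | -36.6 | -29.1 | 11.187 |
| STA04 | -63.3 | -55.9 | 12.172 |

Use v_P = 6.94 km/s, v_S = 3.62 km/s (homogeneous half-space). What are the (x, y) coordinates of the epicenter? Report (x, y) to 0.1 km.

(22.3, -89.9)

Distance from S−P lag: d = Δt · v_P v_S / (v_P − v_S) = Δt · (6.94·3.62)/(6.94−3.62) ≈ 7.5671·Δt.
So d_STA02 = 152.98, d_STA03 = 84.65, d_STA04 = 92.11 km.
Circle about each station: (x + 65.6)² + (y − 35.3)² = 152.98²; (x + 36.6)² + (y + 29.1)² = 84.65²; (x + 63.3)² + (y + 55.9)² = 92.11².
Subtracting pairs of circle equations eliminates x²+y² and gives linear equations (the radical axes):
58.0 x − 128.8 y = 12874.18
4.6 x − 182.4 y = 16500.88
Solving the 2×2 system: x ≈ 22.3, y ≈ -89.9 km.
Check against STA02 (with the unrounded x, y): √((x + 65.6)²+(y − 35.3)²) = 152.99 ≈ 152.98 km. ✓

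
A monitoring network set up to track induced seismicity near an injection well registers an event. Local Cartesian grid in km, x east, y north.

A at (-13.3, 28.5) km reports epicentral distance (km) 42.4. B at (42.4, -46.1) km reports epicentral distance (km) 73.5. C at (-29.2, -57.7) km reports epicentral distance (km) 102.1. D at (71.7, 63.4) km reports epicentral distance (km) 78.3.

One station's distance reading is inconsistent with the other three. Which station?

Solve using three stations at a time. Using A, B, C (subtract circle equations pairwise → linear system) gives (x, y) ≈ (29.0, 26.2).
Distances from that point to each station vs reported:
  A: calculated 42.4 vs reported 42.4 → residual 0.0 km
  B: calculated 73.5 vs reported 73.5 → residual 0.0 km
  C: calculated 102.1 vs reported 102.1 → residual 0.0 km
  D: calculated 56.6 vs reported 78.3 → residual 21.7 km
A, B, C are mutually consistent (residuals ≈ 0); D is off by 21.7 km.

D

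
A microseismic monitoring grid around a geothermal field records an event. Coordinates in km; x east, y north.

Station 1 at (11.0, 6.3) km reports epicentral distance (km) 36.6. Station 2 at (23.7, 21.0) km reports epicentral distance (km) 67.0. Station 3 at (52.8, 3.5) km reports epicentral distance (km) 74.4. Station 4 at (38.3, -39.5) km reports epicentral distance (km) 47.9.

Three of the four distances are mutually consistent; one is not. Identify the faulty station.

Solve using three stations at a time. Using Station 2, Station 3, Station 4 (subtract circle equations pairwise → linear system) gives (x, y) ≈ (-9.4, -37.1).
Distances from that point to each station vs reported:
  Station 1: calculated 48.0 vs reported 36.6 → residual 11.4 km
  Station 2: calculated 66.9 vs reported 67.0 → residual 0.1 km
  Station 3: calculated 74.3 vs reported 74.4 → residual 0.1 km
  Station 4: calculated 47.8 vs reported 47.9 → residual 0.1 km
Station 2, Station 3, Station 4 are mutually consistent (residuals ≈ 0); Station 1 is off by 11.4 km.

Station 1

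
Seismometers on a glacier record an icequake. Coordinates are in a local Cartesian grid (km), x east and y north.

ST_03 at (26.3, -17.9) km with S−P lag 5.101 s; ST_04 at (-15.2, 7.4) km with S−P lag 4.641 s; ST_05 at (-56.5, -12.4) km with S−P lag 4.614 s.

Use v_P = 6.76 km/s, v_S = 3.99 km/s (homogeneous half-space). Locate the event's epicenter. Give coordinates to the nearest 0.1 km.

Distance from S−P lag: d = Δt · v_P v_S / (v_P − v_S) = Δt · (6.76·3.99)/(6.76−3.99) ≈ 9.7373·Δt.
So d_ST_03 = 49.67, d_ST_04 = 45.19, d_ST_05 = 44.93 km.
Circle about each station: (x − 26.3)² + (y + 17.9)² = 49.67²; (x + 15.2)² + (y − 7.4)² = 45.19²; (x + 56.5)² + (y + 12.4)² = 44.93².
Subtracting the ST_03 equation from the ST_04 and ST_05 equations removes the quadratic terms:
-83.0 x + 50.6 y = -301.33
-165.6 x + 11.0 y = 2782.31
Solving the 2×2 system: x ≈ -19.3, y ≈ -37.6 km.
Check against ST_03 (with the unrounded x, y): √((x − 26.3)²+(y + 17.9)²) = 49.68 ≈ 49.67 km. ✓

-19.3 km east, -37.6 km north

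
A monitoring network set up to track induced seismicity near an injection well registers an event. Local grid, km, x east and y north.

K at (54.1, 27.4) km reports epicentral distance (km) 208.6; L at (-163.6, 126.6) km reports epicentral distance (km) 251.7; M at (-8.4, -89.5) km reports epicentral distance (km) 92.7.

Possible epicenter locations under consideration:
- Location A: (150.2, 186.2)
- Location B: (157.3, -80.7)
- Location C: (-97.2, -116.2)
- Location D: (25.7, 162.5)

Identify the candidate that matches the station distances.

For each candidate, compare |candidate − station| to the reported distance:
Location A: residuals K 23.0, L 67.7, M 225.4 → max 225.4 km
Location B: residuals K 59.1, L 130.3, M 73.2 → max 130.3 km
Location C: residuals K 0.0, L 0.0, M 0.0 → max 0.0 km
Location D: residuals K 70.5, L 59.0, M 161.6 → max 161.6 km
Only Location C has all residuals ≈ 0.

Location C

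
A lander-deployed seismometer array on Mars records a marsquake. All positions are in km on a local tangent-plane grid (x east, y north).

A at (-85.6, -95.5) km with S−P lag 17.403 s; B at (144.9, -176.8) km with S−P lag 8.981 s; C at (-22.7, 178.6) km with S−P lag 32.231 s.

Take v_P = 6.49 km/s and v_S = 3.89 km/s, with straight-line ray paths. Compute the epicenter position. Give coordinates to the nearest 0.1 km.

Distance from S−P lag: d = Δt · v_P v_S / (v_P − v_S) = Δt · (6.49·3.89)/(6.49−3.89) ≈ 9.7100·Δt.
So d_A = 168.98, d_B = 87.21, d_C = 312.96 km.
Circle about each station: (x + 85.6)² + (y + 95.5)² = 168.98²; (x − 144.9)² + (y + 176.8)² = 87.21²; (x + 22.7)² + (y − 178.6)² = 312.96².
Subtracting the A equation from the B and C equations removes the quadratic terms:
461.0 x − 162.6 y = 56755.30
125.8 x + 548.2 y = -53424.08
Solving the 2×2 system: x ≈ 82.1, y ≈ -116.3 km.

82.1 km east, -116.3 km north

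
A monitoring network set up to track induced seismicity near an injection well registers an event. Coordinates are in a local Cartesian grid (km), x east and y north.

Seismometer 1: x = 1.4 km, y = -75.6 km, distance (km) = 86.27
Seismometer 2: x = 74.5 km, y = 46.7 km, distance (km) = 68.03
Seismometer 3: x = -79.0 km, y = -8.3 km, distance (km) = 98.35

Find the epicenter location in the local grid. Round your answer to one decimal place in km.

Circle about each station: (x − 1.4)² + (y + 75.6)² = 86.27²; (x − 74.5)² + (y − 46.7)² = 68.03²; (x + 79.0)² + (y + 8.3)² = 98.35².
Subtracting pairs of circle equations eliminates x²+y² and gives linear equations (the radical axes):
146.2 x + 244.6 y = 4828.25
-160.8 x + 134.6 y = -1637.64
Solving the 2×2 system: x ≈ 17.8, y ≈ 9.1 km.
Check against Seismometer 1 (with the unrounded x, y): √((x − 1.4)²+(y + 75.6)²) = 86.27 ≈ 86.27 km. ✓

17.8 km east, 9.1 km north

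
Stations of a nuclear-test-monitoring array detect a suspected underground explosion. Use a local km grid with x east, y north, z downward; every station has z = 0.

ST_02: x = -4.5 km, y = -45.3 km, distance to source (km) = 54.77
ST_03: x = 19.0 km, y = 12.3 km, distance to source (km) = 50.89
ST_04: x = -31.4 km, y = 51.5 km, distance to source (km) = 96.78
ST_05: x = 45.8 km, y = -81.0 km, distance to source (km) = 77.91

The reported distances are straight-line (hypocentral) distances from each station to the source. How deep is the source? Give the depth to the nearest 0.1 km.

Each station gives a sphere (x−x_i)² + (y−y_i)² + z² = d_i² (stations at z=0).
Subtracting the ST_02 sphere from ST_03 and ST_04: z² cancels, leaving linear equations in x and y:
47.0 x + 115.2 y = -1150.09
-53.8 x + 193.6 y = -4800.75
Solving: x ≈ 21.598, y ≈ -18.795 km (keep extra digits for the depth step; rounded: 21.6, -18.8).
Then from the ST_02 sphere: z² = 54.77² − (x + 4.5)² − (y + 45.3)² with x = 21.598, y = -18.795, so z ≈ 40.201 ≈ 40.2 km.
Check against ST_05 (with the unrounded solution): distance 77.92 ≈ 77.91 km. ✓

z ≈ 40.2 km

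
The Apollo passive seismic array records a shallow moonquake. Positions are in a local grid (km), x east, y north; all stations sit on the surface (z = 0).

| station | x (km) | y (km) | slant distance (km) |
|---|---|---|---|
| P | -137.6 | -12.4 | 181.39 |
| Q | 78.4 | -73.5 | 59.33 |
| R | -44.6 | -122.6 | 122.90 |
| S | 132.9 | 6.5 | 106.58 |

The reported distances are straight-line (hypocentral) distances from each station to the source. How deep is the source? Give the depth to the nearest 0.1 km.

Each station gives a sphere (x−x_i)² + (y−y_i)² + z² = d_i² (stations at z=0).
Subtracting the P sphere from Q and R: z² cancels, leaving linear equations in x and y:
432.0 x − 122.2 y = 21843.57
186.0 x − 220.4 y = 15730.32
Solving: x ≈ 39.900, y ≈ -37.699 km (keep extra digits for the depth step; rounded: 39.9, -37.7).
Then from the P sphere: z² = 181.39² − (x + 137.6)² − (y + 12.4)² with x = 39.900, y = -37.699, so z ≈ 27.496 ≈ 27.5 km.

27.5 km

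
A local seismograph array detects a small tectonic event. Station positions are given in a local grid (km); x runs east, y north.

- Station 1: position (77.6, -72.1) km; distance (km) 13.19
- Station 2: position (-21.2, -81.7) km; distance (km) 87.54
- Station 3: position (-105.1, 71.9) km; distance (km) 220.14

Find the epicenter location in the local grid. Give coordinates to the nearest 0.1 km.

Circle about each station: (x − 77.6)² + (y + 72.1)² = 13.19²; (x + 21.2)² + (y + 81.7)² = 87.54²; (x + 105.1)² + (y − 71.9)² = 220.14².
Subtracting pairs of circle equations eliminates x²+y² and gives linear equations (the radical axes):
-197.6 x − 19.2 y = -11585.12
-365.4 x + 288.0 y = -43292.19
Solving the 2×2 system: x ≈ 65.2, y ≈ -67.6 km.

x ≈ 65.2 km, y ≈ -67.6 km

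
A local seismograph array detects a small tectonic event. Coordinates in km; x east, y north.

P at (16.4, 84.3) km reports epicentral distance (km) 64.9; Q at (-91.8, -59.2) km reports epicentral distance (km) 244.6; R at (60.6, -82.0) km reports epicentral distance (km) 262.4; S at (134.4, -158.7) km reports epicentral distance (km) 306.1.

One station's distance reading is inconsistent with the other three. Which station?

R

Solve using three stations at a time. Using P, Q, S (subtract circle equations pairwise → linear system) gives (x, y) ≈ (54.5, 136.8).
Distances from that point to each station vs reported:
  P: calculated 64.9 vs reported 64.9 → residual 0.0 km
  Q: calculated 244.6 vs reported 244.6 → residual 0.0 km
  R: calculated 218.9 vs reported 262.4 → residual 43.5 km
  S: calculated 306.1 vs reported 306.1 → residual 0.0 km
P, Q, S are mutually consistent (residuals ≈ 0); R is off by 43.5 km.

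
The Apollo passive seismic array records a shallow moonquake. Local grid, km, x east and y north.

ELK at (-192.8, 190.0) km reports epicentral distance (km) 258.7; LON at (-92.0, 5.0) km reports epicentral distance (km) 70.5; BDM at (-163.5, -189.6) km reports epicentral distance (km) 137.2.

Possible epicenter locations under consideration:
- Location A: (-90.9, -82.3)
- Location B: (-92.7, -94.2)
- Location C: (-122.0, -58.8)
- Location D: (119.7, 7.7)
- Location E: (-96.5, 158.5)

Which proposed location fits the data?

Location C

For each candidate, compare |candidate − station| to the reported distance:
Location A: residuals ELK 32.0, LON 16.8, BDM 7.6 → max 32.0 km
Location B: residuals ELK 42.6, LON 28.7, BDM 18.4 → max 42.6 km
Location C: residuals ELK 0.0, LON 0.0, BDM 0.0 → max 0.0 km
Location D: residuals ELK 103.1, LON 141.2, BDM 208.0 → max 208.0 km
Location E: residuals ELK 157.4, LON 83.1, BDM 217.3 → max 217.3 km
Only Location C has all residuals ≈ 0.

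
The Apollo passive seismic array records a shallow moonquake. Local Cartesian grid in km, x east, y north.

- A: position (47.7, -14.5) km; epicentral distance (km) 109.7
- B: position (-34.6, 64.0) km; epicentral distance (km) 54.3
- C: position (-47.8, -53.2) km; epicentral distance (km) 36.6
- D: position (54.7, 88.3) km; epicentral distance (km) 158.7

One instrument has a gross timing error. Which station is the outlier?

Solve using three stations at a time. Using A, C, D (subtract circle equations pairwise → linear system) gives (x, y) ≈ (-61.9, -19.4).
Distances from that point to each station vs reported:
  A: calculated 109.7 vs reported 109.7 → residual 0.0 km
  B: calculated 87.7 vs reported 54.3 → residual 33.4 km
  C: calculated 36.7 vs reported 36.6 → residual 0.1 km
  D: calculated 158.7 vs reported 158.7 → residual 0.0 km
A, C, D are mutually consistent (residuals ≈ 0); B is off by 33.4 km.

B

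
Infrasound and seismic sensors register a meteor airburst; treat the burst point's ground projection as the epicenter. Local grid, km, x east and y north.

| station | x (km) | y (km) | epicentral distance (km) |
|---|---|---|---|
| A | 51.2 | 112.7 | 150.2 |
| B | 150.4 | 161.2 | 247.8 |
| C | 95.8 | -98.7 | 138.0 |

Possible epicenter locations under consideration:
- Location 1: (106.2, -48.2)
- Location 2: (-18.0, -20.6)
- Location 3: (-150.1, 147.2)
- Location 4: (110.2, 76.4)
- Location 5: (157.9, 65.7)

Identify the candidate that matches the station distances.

For each candidate, compare |candidate − station| to the reported distance:
Location 1: residuals A 19.8, B 33.8, C 86.4 → max 86.4 km
Location 2: residuals A 0.0, B 0.0, C 0.0 → max 0.0 km
Location 3: residuals A 54.0, B 53.0, C 209.8 → max 209.8 km
Location 4: residuals A 80.9, B 154.0, C 37.7 → max 154.0 km
Location 5: residuals A 33.6, B 152.0, C 37.7 → max 152.0 km
Only Location 2 has all residuals ≈ 0.

Location 2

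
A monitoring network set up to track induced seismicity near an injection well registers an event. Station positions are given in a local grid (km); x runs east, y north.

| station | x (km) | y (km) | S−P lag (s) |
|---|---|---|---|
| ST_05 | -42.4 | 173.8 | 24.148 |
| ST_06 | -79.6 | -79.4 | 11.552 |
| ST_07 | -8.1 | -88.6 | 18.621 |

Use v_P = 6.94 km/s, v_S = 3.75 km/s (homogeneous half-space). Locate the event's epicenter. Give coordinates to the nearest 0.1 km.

Distance from S−P lag: d = Δt · v_P v_S / (v_P − v_S) = Δt · (6.94·3.75)/(6.94−3.75) ≈ 8.1583·Δt.
So d_ST_05 = 197.01, d_ST_06 = 94.24, d_ST_07 = 151.92 km.
Circle about each station: (x + 42.4)² + (y − 173.8)² = 197.01²; (x + 79.6)² + (y + 79.4)² = 94.24²; (x + 8.1)² + (y + 88.6)² = 151.92².
Subtracting pairs of circle equations eliminates x²+y² and gives linear equations (the radical axes):
-74.4 x − 506.4 y = 10568.08
68.6 x − 524.8 y = -8355.38
Solving the 2×2 system: x ≈ -132.5, y ≈ -1.4 km.

(-132.5, -1.4)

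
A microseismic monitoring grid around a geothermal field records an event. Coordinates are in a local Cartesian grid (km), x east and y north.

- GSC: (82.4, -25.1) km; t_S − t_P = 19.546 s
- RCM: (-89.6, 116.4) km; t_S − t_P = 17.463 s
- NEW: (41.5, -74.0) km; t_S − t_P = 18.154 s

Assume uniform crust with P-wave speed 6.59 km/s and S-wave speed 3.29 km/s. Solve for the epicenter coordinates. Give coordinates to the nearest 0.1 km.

-40.3 km east, 12.8 km north

Distance from S−P lag: d = Δt · v_P v_S / (v_P − v_S) = Δt · (6.59·3.29)/(6.59−3.29) ≈ 6.5700·Δt.
So d_GSC = 128.42, d_RCM = 114.73, d_NEW = 119.27 km.
Circle about each station: (x − 82.4)² + (y + 25.1)² = 128.42²; (x + 89.6)² + (y − 116.4)² = 114.73²; (x − 41.5)² + (y + 74.0)² = 119.27².
Subtracting the GSC equation from the RCM and NEW equations removes the quadratic terms:
-344.0 x + 283.0 y = 17486.07
-81.8 x − 97.8 y = 2044.84
Solving the 2×2 system: x ≈ -40.3, y ≈ 12.8 km.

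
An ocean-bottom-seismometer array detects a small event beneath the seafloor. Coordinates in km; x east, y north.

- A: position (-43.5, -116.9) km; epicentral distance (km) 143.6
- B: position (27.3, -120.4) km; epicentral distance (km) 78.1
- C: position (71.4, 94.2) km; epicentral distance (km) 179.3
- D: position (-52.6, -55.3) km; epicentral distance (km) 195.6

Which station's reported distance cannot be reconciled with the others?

Solve using three stations at a time. Using A, B, C (subtract circle equations pairwise → linear system) gives (x, y) ≈ (96.2, -83.4).
Distances from that point to each station vs reported:
  A: calculated 143.7 vs reported 143.6 → residual 0.1 km
  B: calculated 78.2 vs reported 78.1 → residual 0.1 km
  C: calculated 179.3 vs reported 179.3 → residual 0.0 km
  D: calculated 151.4 vs reported 195.6 → residual 44.2 km
A, B, C are mutually consistent (residuals ≈ 0); D is off by 44.2 km.

D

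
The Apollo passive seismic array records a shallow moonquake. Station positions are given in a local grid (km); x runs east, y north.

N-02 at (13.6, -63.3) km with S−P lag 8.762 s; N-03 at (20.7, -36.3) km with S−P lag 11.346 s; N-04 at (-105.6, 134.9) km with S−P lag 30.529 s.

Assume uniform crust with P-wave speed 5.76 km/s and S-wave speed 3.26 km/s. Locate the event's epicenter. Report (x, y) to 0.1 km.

Distance from S−P lag: d = Δt · v_P v_S / (v_P − v_S) = Δt · (5.76·3.26)/(5.76−3.26) ≈ 7.5110·Δt.
So d_N-02 = 65.81, d_N-03 = 85.22, d_N-04 = 229.30 km.
Circle about each station: (x − 13.6)² + (y + 63.3)² = 65.81²; (x − 20.7)² + (y + 36.3)² = 85.22²; (x + 105.6)² + (y − 134.9)² = 229.30².
Subtracting pairs of circle equations eliminates x²+y² and gives linear equations (the radical axes):
14.2 x + 54.0 y = -5377.16
-238.4 x + 396.4 y = -23090.01
Solving the 2×2 system: x ≈ -47.8, y ≈ -87.0 km.
Check against N-02 (with the unrounded x, y): √((x − 13.6)²+(y + 63.3)²) = 65.83 ≈ 65.81 km. ✓

x ≈ -47.8 km, y ≈ -87.0 km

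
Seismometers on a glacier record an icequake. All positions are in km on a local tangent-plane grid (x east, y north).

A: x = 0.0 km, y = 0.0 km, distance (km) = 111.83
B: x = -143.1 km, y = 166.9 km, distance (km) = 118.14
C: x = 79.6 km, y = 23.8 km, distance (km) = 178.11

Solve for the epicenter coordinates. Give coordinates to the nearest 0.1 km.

Circle about each station: x² + y² = 111.83²; (x + 143.1)² + (y − 166.9)² = 118.14²; (x − 79.6)² + (y − 23.8)² = 178.11².
Subtracting the A equation from the B and C equations removes the quadratic terms:
-286.2 x + 333.8 y = 46882.11
159.2 x + 47.6 y = -12314.62
Solving the 2×2 system: x ≈ -95.0, y ≈ 59.0 km.

x ≈ -95.0 km, y ≈ 59.0 km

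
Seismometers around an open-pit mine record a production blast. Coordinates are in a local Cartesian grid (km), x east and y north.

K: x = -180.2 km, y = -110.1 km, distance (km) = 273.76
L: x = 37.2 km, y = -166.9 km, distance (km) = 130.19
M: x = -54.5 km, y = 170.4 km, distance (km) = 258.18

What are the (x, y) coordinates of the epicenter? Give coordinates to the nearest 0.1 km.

(86.0, -46.2)

Circle about each station: (x + 180.2)² + (y + 110.1)² = 273.76²; (x − 37.2)² + (y + 166.9)² = 130.19²; (x + 54.5)² + (y − 170.4)² = 258.18².
Subtracting pairs of circle equations eliminates x²+y² and gives linear equations (the radical axes):
434.8 x − 113.6 y = 42640.50
251.4 x + 561.0 y = -4300.01
Solving the 2×2 system: x ≈ 86.0, y ≈ -46.2 km.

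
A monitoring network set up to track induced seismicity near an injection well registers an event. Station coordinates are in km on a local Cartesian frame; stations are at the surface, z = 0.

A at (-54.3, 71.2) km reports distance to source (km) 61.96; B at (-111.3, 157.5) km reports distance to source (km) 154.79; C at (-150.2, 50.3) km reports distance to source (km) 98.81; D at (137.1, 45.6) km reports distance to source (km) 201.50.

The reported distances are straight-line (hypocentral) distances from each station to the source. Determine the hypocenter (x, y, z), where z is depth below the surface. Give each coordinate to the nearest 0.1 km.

Each station gives a sphere (x−x_i)² + (y−y_i)² + z² = d_i² (stations at z=0).
Subtracting the A sphere from B and C: z² cancels, leaving linear equations in x and y:
-114.0 x + 172.6 y = 9055.11
-191.8 x − 41.8 y = 11147.83
Solving: x ≈ -60.803, y ≈ 12.303 km (keep extra digits for the depth step; rounded: -60.8, 12.3).
Then from the A sphere: z² = 61.96² − (x + 54.3)² − (y − 71.2)² with x = -60.803, y = 12.303, so z ≈ 18.108 ≈ 18.1 km.
Check against D (with the unrounded solution): distance 201.50 ≈ 201.50 km. ✓

x ≈ -60.8 km, y ≈ 12.3 km, depth ≈ 18.1 km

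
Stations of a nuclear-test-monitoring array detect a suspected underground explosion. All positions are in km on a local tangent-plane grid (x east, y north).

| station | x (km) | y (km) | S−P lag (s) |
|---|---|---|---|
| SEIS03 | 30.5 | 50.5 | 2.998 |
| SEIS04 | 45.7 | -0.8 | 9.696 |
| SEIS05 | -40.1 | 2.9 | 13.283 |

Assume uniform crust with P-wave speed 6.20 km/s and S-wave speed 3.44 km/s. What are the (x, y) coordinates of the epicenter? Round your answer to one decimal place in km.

Distance from S−P lag: d = Δt · v_P v_S / (v_P − v_S) = Δt · (6.20·3.44)/(6.20−3.44) ≈ 7.7275·Δt.
So d_SEIS03 = 23.17, d_SEIS04 = 74.93, d_SEIS05 = 102.64 km.
Circle about each station: (x − 30.5)² + (y − 50.5)² = 23.17²; (x − 45.7)² + (y + 0.8)² = 74.93²; (x + 40.1)² + (y − 2.9)² = 102.64².
Subtracting pairs of circle equations eliminates x²+y² and gives linear equations (the radical axes):
30.4 x − 102.6 y = -6469.03
-141.2 x − 95.2 y = -11862.20
Solving the 2×2 system: x ≈ 34.6, y ≈ 73.3 km.

x ≈ 34.6 km, y ≈ 73.3 km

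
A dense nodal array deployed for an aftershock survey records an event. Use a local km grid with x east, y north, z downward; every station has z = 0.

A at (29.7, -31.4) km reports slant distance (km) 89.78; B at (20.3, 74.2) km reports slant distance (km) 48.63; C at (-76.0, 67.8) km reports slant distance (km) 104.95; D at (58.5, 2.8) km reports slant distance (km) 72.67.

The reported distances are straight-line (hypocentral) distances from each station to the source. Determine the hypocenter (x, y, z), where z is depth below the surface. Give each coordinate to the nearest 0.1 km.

(18.6, 47.8, 40.8)

Each station gives a sphere (x−x_i)² + (y−y_i)² + z² = d_i² (stations at z=0).
Subtracting the A sphere from B and C: z² cancels, leaving linear equations in x and y:
-18.8 x + 211.2 y = 9745.25
-211.4 x + 198.4 y = 5550.74
Solving: x ≈ 18.602, y ≈ 47.798 km (keep extra digits for the depth step; rounded: 18.6, 47.8).
Then from the A sphere: z² = 89.78² − (x − 29.7)² − (y + 31.4)² with x = 18.602, y = 47.798, so z ≈ 40.804 ≈ 40.8 km.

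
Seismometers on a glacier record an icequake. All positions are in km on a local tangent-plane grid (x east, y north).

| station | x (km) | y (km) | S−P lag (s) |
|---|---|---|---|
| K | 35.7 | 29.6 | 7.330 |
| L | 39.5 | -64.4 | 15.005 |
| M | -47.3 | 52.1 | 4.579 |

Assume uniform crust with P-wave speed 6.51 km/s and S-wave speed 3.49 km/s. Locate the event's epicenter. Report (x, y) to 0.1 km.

Distance from S−P lag: d = Δt · v_P v_S / (v_P − v_S) = Δt · (6.51·3.49)/(6.51−3.49) ≈ 7.5231·Δt.
So d_K = 55.14, d_L = 112.88, d_M = 34.45 km.
Circle about each station: (x − 35.7)² + (y − 29.6)² = 55.14²; (x − 39.5)² + (y + 64.4)² = 112.88²; (x + 47.3)² + (y − 52.1)² = 34.45².
Subtracting the K equation from the L and M equations removes the quadratic terms:
7.6 x − 188.0 y = -6144.51
-166.0 x + 45.0 y = 4654.67
Solving the 2×2 system: x ≈ -19.4, y ≈ 31.9 km.

-19.4 km east, 31.9 km north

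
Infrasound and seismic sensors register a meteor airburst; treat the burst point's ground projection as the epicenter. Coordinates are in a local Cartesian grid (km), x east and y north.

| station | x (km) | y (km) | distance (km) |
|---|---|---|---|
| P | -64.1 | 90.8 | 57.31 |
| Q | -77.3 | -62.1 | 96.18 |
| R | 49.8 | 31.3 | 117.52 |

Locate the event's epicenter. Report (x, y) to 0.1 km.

-67.7 km east, 33.6 km north

Circle about each station: (x + 64.1)² + (y − 90.8)² = 57.31²; (x + 77.3)² + (y + 62.1)² = 96.18²; (x − 49.8)² + (y − 31.3)² = 117.52².
Subtracting the P equation from the Q and R equations removes the quadratic terms:
-26.4 x − 305.8 y = -8487.91
227.8 x − 119.0 y = -19420.23
Solving the 2×2 system: x ≈ -67.7, y ≈ 33.6 km.
Check against P (with the unrounded x, y): √((x + 64.1)²+(y − 90.8)²) = 57.31 ≈ 57.31 km. ✓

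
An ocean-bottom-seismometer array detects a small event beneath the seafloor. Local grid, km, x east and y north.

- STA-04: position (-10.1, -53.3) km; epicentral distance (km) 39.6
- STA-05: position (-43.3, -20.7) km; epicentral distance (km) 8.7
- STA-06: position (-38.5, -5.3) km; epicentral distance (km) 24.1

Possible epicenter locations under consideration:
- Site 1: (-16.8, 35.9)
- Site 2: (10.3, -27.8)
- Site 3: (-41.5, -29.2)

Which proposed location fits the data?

For each candidate, compare |candidate − station| to the reported distance:
Site 1: residuals STA-04 49.9, STA-05 53.8, STA-06 22.5 → max 53.8 km
Site 2: residuals STA-04 6.9, STA-05 45.4, STA-06 29.6 → max 45.4 km
Site 3: residuals STA-04 0.0, STA-05 0.0, STA-06 0.0 → max 0.0 km
Only Site 3 has all residuals ≈ 0.

Site 3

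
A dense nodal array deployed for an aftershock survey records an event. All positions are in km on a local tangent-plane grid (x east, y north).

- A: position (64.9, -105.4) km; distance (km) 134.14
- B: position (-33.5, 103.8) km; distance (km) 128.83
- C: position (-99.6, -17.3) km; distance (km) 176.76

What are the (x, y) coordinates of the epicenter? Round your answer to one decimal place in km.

(71.1, 28.6)

Circle about each station: (x − 64.9)² + (y + 105.4)² = 134.14²; (x + 33.5)² + (y − 103.8)² = 128.83²; (x + 99.6)² + (y + 17.3)² = 176.76².
Subtracting pairs of circle equations eliminates x²+y² and gives linear equations (the radical axes):
-196.8 x + 418.4 y = -2028.11
-329.0 x + 176.2 y = -18352.28
Solving the 2×2 system: x ≈ 71.1, y ≈ 28.6 km.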